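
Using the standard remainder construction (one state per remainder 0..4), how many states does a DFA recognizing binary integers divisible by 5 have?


Divisibility by 5 is tracked via the remainder mod 5: 0, 1, ..., 4
The construction assigns one state to each remainder
Number of remainders = 5

5


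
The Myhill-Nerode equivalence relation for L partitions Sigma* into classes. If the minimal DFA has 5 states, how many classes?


Myhill-Nerode theorem:
Number of equivalence classes = number of states in minimal DFA
Minimal DFA states = 5
Therefore equivalence classes = 5

5


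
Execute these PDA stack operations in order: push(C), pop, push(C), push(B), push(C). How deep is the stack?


Tracing stack operations:
  push(C) -> stack = [C], depth=1
  pop -> removed C, stack = [], depth=0
  push(C) -> stack = [C], depth=1
  push(B) -> stack = [C,B], depth=2
  push(C) -> stack = [C,B,C], depth=3
Final depth = 3

3


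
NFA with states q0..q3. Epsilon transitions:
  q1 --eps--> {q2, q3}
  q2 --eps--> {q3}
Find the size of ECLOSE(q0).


Starting from q0
Initialize closure = {q0}
q0 has no outgoing epsilon transitions -> nothing to add
Final closure: {q0}
Size = 1

1


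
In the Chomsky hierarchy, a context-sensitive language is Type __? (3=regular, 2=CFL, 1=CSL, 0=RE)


Chomsky hierarchy levels:
  Type 3: Regular (DFA/NFA/regex)
  Type 2: Context-free (PDA)
  Type 1: Context-sensitive
  Type 0: Recursively enumerable (TM)
'context-sensitive' corresponds to Type 1

1


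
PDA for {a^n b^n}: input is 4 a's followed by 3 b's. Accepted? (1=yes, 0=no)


Language requires equal numbers of a's and b's
PDA pushes for each 'a', pops for each 'b'
Number of a's = 4
Number of b's = 3
4 != 3 -> Reject

0


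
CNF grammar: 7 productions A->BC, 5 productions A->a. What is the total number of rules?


CNF allows two rule forms:
  A -> BC (binary): 7 rules
  A -> a (terminal): 5 rules
Total = 7 + 5 = 12

12


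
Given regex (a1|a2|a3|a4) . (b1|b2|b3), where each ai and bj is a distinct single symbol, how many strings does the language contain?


First group: 4 alternatives
Second group: 3 alternatives
Concatenation: each choice from group 1 pairs with each from group 2
Total = 4 x 3 = 12

12


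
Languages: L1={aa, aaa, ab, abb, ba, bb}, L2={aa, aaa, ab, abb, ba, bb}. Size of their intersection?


L1 = {aa, aaa, ab, abb, ba, bb}
L2 = {aa, aaa, ab, abb, ba, bb}
Checking each string in L1 against L2:
  'aa': in L2? Yes
  'aaa': in L2? Yes
  'ab': in L2? Yes
  'abb': in L2? Yes
  'ba': in L2? Yes
  'bb': in L2? Yes
Intersection = {aa, aaa, ab, abb, ba, bb}
|L1 ∩ L2| = 6

6


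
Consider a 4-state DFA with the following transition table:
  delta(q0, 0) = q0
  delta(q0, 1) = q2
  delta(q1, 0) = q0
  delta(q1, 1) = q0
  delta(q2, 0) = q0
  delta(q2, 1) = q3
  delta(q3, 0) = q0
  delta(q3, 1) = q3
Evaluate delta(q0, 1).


Looking up transition function:
delta(q0, 1) in the table
Row: q0, Column: 1
Result: q2

q2


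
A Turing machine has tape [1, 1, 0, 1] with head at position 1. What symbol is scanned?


Tape: [1, 1, 0, 1]
Positions: 0 1 2 3
Values:    1 1 0 1
Head at position 1
tape[1] = 1

1


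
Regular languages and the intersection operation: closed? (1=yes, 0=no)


Regular languages are closed under all standard operations:
- Union: Yes (product construction)
- Intersection: Yes (product construction)
- Complement: Yes (swap accept/reject)
- Concatenation: Yes (NFA construction)
Operation: intersection -> Closed

1


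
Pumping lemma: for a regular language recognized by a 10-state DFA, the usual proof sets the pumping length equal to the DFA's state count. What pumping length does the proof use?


Pumping lemma for regular languages (standard proof):
Take p = |Q|, the number of DFA states.
Any string of length >= |Q| passes through |Q|+1 states while reading its first |Q| symbols,
so by pigeonhole some state repeats, giving the loop that can be pumped.
Here |Q| = 10
Therefore the proof uses p = 10

10


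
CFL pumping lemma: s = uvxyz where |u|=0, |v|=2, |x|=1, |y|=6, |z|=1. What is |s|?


|s| = |u| + |v| + |x| + |y| + |z|
= 0 + 2 + 1 + 6 + 1
= 2 + 1 + 7
= 3 + 7
= 10

10


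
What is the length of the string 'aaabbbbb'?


String: 'aaabbbbb'
Counting characters:
  'a' appears 3 time(s)
  'b' appears 5 time(s)
Total length = 3 + 5 = 8

8


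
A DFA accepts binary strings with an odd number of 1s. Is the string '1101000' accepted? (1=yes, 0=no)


DFA has 2 states: q_even (start, accept=no) and q_odd
Processing string '1101000' character by character:
  Position 0: read '1', 1-count=1 -> q_odd
  Position 1: read '1', 1-count=2 -> q_even
  Position 2: read '0', 1-count=2 -> q_even (no change)
  Position 3: read '1', 1-count=3 -> q_odd
  Position 4: read '0', 1-count=3 -> q_odd (no change)
  Position 5: read '0', 1-count=3 -> q_odd (no change)
  Position 6: read '0', 1-count=3 -> q_odd (no change)
Final state: q_odd, total 1s = 3 (odd); the DFA requires an odd count -> accept

1


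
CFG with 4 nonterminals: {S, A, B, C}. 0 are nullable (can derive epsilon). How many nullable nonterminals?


Nonterminals: {S, A, B, C}
A nonterminal is nullable if it can derive epsilon
Counting nullable nonterminals: 0
Total nullable = 0

0


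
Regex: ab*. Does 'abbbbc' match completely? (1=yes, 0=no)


Pattern: ab*
String: 'abbbbc'
Pattern requires: exactly one 'a' followed by zero or more 'b's
First char is 'a' -> OK
Rest 'bbbbc': all b's? No
Result: 0

0


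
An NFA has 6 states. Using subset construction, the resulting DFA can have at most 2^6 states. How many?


NFA has 6 states
Subset construction: each DFA state = subset of NFA states
Maximum subsets = 2^6
2^6 = 64

64


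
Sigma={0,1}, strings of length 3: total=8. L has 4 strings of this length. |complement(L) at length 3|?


Alphabet: {0,1}
String length: 3
Total strings of length 3 = 2^3 = 8
Strings in L = 4
Complement = total - |L|
= 8 - 4
= 4

4


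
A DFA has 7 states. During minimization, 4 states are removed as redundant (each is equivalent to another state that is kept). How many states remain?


Original DFA: 7 states
Redundant states removed: 4
Minimized states = original - removed
= 7 - 4
= 3

3


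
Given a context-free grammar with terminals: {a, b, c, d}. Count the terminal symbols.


Terminal symbols: a, b, c, d
Counting each: a (#1), b (#2), c (#3), d (#4)
Total = 4

4


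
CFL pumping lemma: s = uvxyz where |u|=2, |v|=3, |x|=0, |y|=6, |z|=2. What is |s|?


|s| = |u| + |v| + |x| + |y| + |z|
= 2 + 3 + 0 + 6 + 2
= 5 + 0 + 8
= 5 + 8
= 13

13


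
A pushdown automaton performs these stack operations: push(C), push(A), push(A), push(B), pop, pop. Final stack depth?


Tracing stack operations:
  push(C) -> stack = [C], depth=1
  push(A) -> stack = [C,A], depth=2
  push(A) -> stack = [C,A,A], depth=3
  push(B) -> stack = [C,A,A,B], depth=4
  pop -> removed B, stack = [C,A,A], depth=3
  pop -> removed A, stack = [C,A], depth=2
Final depth = 2

2


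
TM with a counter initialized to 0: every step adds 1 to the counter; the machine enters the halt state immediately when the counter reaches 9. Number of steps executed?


Counter starts at 0. Counting sequence:
  Step 1: counter = 1
  Step 2: counter = 2
  Step 3: counter = 3
  Step 4: counter = 4
  Step 5: counter = 5
  Step 6: counter = 6
  ...
  Step 9: counter = 9
Counter reached 9 -> halt
Total steps = 9

9


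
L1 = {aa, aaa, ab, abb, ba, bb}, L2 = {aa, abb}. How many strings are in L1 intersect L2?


L1 = {aa, aaa, ab, abb, ba, bb}
L2 = {aa, abb}
Checking each string in L1 against L2:
  'aa': in L2? Yes
  'aaa': in L2? No
  'ab': in L2? No
  'abb': in L2? Yes
  'ba': in L2? No
  'bb': in L2? No
Intersection = {aa, abb}
|L1 ∩ L2| = 2

2


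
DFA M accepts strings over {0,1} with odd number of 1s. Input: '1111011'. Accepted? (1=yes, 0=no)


DFA has 2 states: q_even (start, accept=no) and q_odd
Processing string '1111011' character by character:
  Position 0: read '1', 1-count=1 -> q_odd
  Position 1: read '1', 1-count=2 -> q_even
  Position 2: read '1', 1-count=3 -> q_odd
  Position 3: read '1', 1-count=4 -> q_even
  Position 4: read '0', 1-count=4 -> q_even (no change)
  Position 5: read '1', 1-count=5 -> q_odd
  Position 6: read '1', 1-count=6 -> q_even
Final state: q_even, total 1s = 6 (even); the DFA requires an odd count -> reject

0


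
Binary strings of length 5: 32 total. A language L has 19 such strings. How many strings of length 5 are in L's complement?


Alphabet: {0,1}
String length: 5
Total strings of length 5 = 2^5 = 32
Strings in L = 19
Complement = total - |L|
= 32 - 19
= 13

13


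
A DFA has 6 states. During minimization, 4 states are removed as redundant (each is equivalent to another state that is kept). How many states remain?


Original DFA: 6 states
Redundant states removed: 4
Minimized states = original - removed
= 6 - 4
= 2

2


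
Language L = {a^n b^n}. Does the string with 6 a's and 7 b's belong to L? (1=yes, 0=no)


Language requires equal numbers of a's and b's
PDA pushes for each 'a', pops for each 'b'
Number of a's = 6
Number of b's = 7
6 != 7 -> Reject

0


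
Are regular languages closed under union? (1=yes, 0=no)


Regular languages are closed under:
- Union (DFA product construction)
- Intersection (DFA product construction)
- Complement (swap accept/reject states)
- Concatenation (NFA construction)
- Kleene star (NFA construction)
union is in this list
Therefore: closed

1


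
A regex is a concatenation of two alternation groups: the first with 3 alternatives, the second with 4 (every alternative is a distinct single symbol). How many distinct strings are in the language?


First group: 3 alternatives
Second group: 4 alternatives
Concatenation: each choice from group 1 pairs with each from group 2
Total = 3 x 4 = 12

12


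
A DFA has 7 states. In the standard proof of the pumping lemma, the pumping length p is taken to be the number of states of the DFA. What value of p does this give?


Pumping lemma for regular languages (standard proof):
Take p = |Q|, the number of DFA states.
Any string of length >= |Q| passes through |Q|+1 states while reading its first |Q| symbols,
so by pigeonhole some state repeats, giving the loop that can be pumped.
Here |Q| = 7
Therefore the proof uses p = 7

7


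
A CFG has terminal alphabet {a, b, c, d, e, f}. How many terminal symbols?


Terminal symbols: a, b, c, d, e, f
Counting each: a (#1), b (#2), c (#3), d (#4), e (#5), f (#6)
Total = 6

6


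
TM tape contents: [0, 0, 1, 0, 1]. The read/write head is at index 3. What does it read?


Tape: [0, 0, 1, 0, 1]
Positions: 0 1 2 3 4
Values:    0 0 1 0 1
Head at position 3
tape[3] = 0

0


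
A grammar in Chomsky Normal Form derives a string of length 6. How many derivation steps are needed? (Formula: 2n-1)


Chomsky Normal Form derivation:
String length n = 6
Each step either:
  - Splits a nonterminal into two (n-1 such steps)
  - Converts a nonterminal to terminal (n such steps)
Total = (n-1) + n = 2n - 1
= 2(6) - 1
= 12 - 1
= 11

11


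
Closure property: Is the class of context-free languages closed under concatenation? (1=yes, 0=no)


CFL closure properties:
  Closed under: union, concatenation, Kleene star
  NOT closed under: intersection, complement
Operation 'concatenation' is in closed list -> Yes (closed)

1


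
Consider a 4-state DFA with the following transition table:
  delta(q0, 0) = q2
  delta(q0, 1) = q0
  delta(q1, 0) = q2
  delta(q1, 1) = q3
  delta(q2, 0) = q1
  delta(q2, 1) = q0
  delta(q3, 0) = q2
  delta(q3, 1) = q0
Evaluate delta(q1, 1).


Looking up transition function:
delta(q1, 1) in the table
Row: q1, Column: 1
Result: q3

q3


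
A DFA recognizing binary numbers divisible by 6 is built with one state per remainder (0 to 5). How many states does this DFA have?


Divisibility by 6 is tracked via the remainder mod 6: 0, 1, ..., 5
The construction assigns one state to each remainder
Number of remainders = 6

6


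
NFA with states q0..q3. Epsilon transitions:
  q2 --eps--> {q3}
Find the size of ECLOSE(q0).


Starting from q0
Initialize closure = {q0}
q0 has no outgoing epsilon transitions -> nothing to add
Final closure: {q0}
Size = 1

1


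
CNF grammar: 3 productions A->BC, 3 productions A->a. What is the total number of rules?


CNF allows two rule forms:
  A -> BC (binary): 3 rules
  A -> a (terminal): 3 rules
Total = 3 + 3 = 6

6


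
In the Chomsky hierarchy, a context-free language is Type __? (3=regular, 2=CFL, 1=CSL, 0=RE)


Chomsky hierarchy levels:
  Type 3: Regular (DFA/NFA/regex)
  Type 2: Context-free (PDA)
  Type 1: Context-sensitive
  Type 0: Recursively enumerable (TM)
'context-free' corresponds to Type 2

2


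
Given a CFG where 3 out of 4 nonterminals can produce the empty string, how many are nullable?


Nonterminals: {S, A, B, C}
A nonterminal is nullable if it can derive epsilon
Counting nullable nonterminals: 3
Total nullable = 3

3


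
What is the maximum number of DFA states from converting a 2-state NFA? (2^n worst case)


NFA has 2 states
Subset construction: each DFA state = subset of NFA states
Maximum subsets = 2^2
2^2 = 4

4


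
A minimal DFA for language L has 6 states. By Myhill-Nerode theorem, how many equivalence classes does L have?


Myhill-Nerode theorem:
Number of equivalence classes = number of states in minimal DFA
Minimal DFA states = 6
Therefore equivalence classes = 6

6


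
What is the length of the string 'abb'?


String: 'abb'
Counting characters:
  'a' appears 1 time(s)
  'b' appears 2 time(s)
Total length = 1 + 2 = 3

3


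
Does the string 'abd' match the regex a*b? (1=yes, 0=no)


Pattern: a*b
String: 'abd'
Pattern requires: zero or more 'a's followed by exactly one 'b'
Found 1 leading 'a's
Remaining: 'bd'
Remaining is not 'b' -> no match
Result: 0

0


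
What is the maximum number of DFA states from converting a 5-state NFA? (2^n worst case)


NFA has 5 states
Subset construction: each DFA state = subset of NFA states
Maximum subsets = 2^5
2^5 = 32

32


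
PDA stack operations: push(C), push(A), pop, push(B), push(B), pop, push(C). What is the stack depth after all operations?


Tracing stack operations:
  push(C) -> stack = [C], depth=1
  push(A) -> stack = [C,A], depth=2
  pop -> removed A, stack = [C], depth=1
  push(B) -> stack = [C,B], depth=2
  push(B) -> stack = [C,B,B], depth=3
  pop -> removed B, stack = [C,B], depth=2
  push(C) -> stack = [C,B,C], depth=3
Final depth = 3

3


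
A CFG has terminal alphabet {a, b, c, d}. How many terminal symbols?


Terminal symbols: a, b, c, d
Counting each: a (#1), b (#2), c (#3), d (#4)
Total = 4

4


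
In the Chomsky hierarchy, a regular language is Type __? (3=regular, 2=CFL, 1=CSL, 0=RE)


Chomsky hierarchy levels:
  Type 3: Regular (DFA/NFA/regex)
  Type 2: Context-free (PDA)
  Type 1: Context-sensitive
  Type 0: Recursively enumerable (TM)
'regular' corresponds to Type 3

3


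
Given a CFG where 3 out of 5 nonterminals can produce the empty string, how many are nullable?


Nonterminals: {S, A, B, C, D}
A nonterminal is nullable if it can derive epsilon
Counting nullable nonterminals: 3
Total nullable = 3

3


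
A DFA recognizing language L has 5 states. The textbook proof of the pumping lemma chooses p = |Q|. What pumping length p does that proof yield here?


Pumping lemma for regular languages (standard proof):
Take p = |Q|, the number of DFA states.
Any string of length >= |Q| passes through |Q|+1 states while reading its first |Q| symbols,
so by pigeonhole some state repeats, giving the loop that can be pumped.
Here |Q| = 5
Therefore the proof uses p = 5

5


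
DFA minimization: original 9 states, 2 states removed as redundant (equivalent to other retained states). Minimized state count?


Original DFA: 9 states
Redundant states removed: 2
Minimized states = original - removed
= 9 - 2
= 7

7


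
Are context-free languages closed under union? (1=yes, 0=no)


CFL closure properties:
  Closed under: union, concatenation, Kleene star
  NOT closed under: intersection, complement
Operation 'union' is in closed list -> Yes (closed)

1


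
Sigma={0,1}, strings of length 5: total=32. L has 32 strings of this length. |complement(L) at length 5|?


Alphabet: {0,1}
String length: 5
Total strings of length 5 = 2^5 = 32
Strings in L = 32
Complement = total - |L|
= 32 - 32
= 0

0


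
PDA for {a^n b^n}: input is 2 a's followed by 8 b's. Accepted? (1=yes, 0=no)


Language requires equal numbers of a's and b's
PDA pushes for each 'a', pops for each 'b'
Number of a's = 2
Number of b's = 8
2 != 8 -> Reject

0


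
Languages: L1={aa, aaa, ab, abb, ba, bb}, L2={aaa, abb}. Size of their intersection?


L1 = {aa, aaa, ab, abb, ba, bb}
L2 = {aaa, abb}
Checking each string in L1 against L2:
  'aa': in L2? No
  'aaa': in L2? Yes
  'ab': in L2? No
  'abb': in L2? Yes
  'ba': in L2? No
  'bb': in L2? No
Intersection = {aaa, abb}
|L1 ∩ L2| = 2

2


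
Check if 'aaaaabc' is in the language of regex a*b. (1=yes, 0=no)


Pattern: a*b
String: 'aaaaabc'
Pattern requires: zero or more 'a's followed by exactly one 'b'
Found 5 leading 'a's
Remaining: 'bc'
Remaining is not 'b' -> no match
Result: 0

0


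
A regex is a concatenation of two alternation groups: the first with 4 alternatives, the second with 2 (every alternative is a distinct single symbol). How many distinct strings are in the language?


First group: 4 alternatives
Second group: 2 alternatives
Concatenation: each choice from group 1 pairs with each from group 2
Total = 4 x 2 = 8

8


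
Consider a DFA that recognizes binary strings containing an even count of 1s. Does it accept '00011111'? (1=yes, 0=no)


DFA has 2 states: q_even (start, accept=yes) and q_odd
Processing string '00011111' character by character:
  Position 0: read '0', 1-count=0 -> q_even (no change)
  Position 1: read '0', 1-count=0 -> q_even (no change)
  Position 2: read '0', 1-count=0 -> q_even (no change)
  Position 3: read '1', 1-count=1 -> q_odd
  Position 4: read '1', 1-count=2 -> q_even
  Position 5: read '1', 1-count=3 -> q_odd
  Position 6: read '1', 1-count=4 -> q_even
  Position 7: read '1', 1-count=5 -> q_odd
Final state: q_odd, total 1s = 5 (odd); the DFA requires an even count -> reject

0


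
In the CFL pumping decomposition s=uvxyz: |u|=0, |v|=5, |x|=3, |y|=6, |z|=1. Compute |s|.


|s| = |u| + |v| + |x| + |y| + |z|
= 0 + 5 + 3 + 6 + 1
= 5 + 3 + 7
= 8 + 7
= 15

15


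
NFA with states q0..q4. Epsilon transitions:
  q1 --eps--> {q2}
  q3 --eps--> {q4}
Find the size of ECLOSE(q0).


Starting from q0
Initialize closure = {q0}
q0 has no outgoing epsilon transitions -> nothing to add
Final closure: {q0}
Size = 1

1


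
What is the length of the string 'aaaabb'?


String: 'aaaabb'
Counting characters:
  'a' appears 4 time(s)
  'b' appears 2 time(s)
Total length = 4 + 2 = 6

6


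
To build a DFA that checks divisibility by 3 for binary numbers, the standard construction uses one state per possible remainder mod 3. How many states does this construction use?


Divisibility by 3 is tracked via the remainder mod 3: 0, 1, ..., 2
The construction assigns one state to each remainder
Number of remainders = 3

3


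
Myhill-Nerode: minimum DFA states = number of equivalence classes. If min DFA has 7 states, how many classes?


Myhill-Nerode theorem:
Number of equivalence classes = number of states in minimal DFA
Minimal DFA states = 7
Therefore equivalence classes = 7

7


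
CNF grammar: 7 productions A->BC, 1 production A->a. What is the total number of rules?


CNF allows two rule forms:
  A -> BC (binary): 7 rules
  A -> a (terminal): 1 rule
Total = 7 + 1 = 8

8


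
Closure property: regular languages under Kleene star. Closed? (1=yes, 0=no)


Regular languages are closed under:
- Union (DFA product construction)
- Intersection (DFA product construction)
- Complement (swap accept/reject states)
- Concatenation (NFA construction)
- Kleene star (NFA construction)
Kleene star is in this list
Therefore: closed

1


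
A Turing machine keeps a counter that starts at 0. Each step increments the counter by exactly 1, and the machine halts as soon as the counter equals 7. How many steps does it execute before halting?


Counter starts at 0. Counting sequence:
  Step 1: counter = 1
  Step 2: counter = 2
  Step 3: counter = 3
  Step 4: counter = 4
  Step 5: counter = 5
  Step 6: counter = 6
  Step 7: counter = 7
Counter reached 7 -> halt
Total steps = 7

7


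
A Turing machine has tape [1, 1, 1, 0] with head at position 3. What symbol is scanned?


Tape: [1, 1, 1, 0]
Positions: 0 1 2 3
Values:    1 1 1 0
Head at position 3
tape[3] = 0

0


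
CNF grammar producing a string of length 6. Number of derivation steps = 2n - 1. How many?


Chomsky Normal Form derivation:
String length n = 6
Each step either:
  - Splits a nonterminal into two (n-1 such steps)
  - Converts a nonterminal to terminal (n such steps)
Total = (n-1) + n = 2n - 1
= 2(6) - 1
= 12 - 1
= 11

11


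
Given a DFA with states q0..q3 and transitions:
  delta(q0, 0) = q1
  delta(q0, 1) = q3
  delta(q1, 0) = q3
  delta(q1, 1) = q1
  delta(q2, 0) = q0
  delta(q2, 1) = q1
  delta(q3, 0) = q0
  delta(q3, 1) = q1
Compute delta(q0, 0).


Looking up transition function:
delta(q0, 0) in the table
Row: q0, Column: 0
Result: q1

q1


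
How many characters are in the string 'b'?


String: 'b'
Counting characters:
  'b' appears 1 time(s)
Total length = 0 + 1 = 1

1


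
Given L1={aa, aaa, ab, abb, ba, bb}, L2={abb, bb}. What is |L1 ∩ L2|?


L1 = {aa, aaa, ab, abb, ba, bb}
L2 = {abb, bb}
Checking each string in L1 against L2:
  'aa': in L2? No
  'aaa': in L2? No
  'ab': in L2? No
  'abb': in L2? Yes
  'ba': in L2? No
  'bb': in L2? Yes
Intersection = {abb, bb}
|L1 ∩ L2| = 2

2


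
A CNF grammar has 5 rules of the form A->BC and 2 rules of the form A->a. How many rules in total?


CNF allows two rule forms:
  A -> BC (binary): 5 rules
  A -> a (terminal): 2 rules
Total = 5 + 2 = 7

7


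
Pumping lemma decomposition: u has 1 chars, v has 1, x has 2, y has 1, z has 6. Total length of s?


|s| = |u| + |v| + |x| + |y| + |z|
= 1 + 1 + 2 + 1 + 6
= 2 + 2 + 7
= 4 + 7
= 11

11


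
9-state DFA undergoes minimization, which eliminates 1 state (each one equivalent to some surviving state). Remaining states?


Original DFA: 9 states
Redundant states removed: 1
Minimized states = original - removed
= 9 - 1
= 8

8


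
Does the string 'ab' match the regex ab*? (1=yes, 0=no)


Pattern: ab*
String: 'ab'
Pattern requires: exactly one 'a' followed by zero or more 'b's
First char is 'a' -> OK
Rest 'b': all b's? Yes
Result: 1

1


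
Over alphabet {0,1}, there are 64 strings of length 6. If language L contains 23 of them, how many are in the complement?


Alphabet: {0,1}
String length: 6
Total strings of length 6 = 2^6 = 64
Strings in L = 23
Complement = total - |L|
= 64 - 23
= 41

41


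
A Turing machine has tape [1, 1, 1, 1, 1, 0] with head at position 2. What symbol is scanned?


Tape: [1, 1, 1, 1, 1, 0]
Positions: 0 1 2 3 4 5
Values:    1 1 1 1 1 0
Head at position 2
tape[2] = 1

1


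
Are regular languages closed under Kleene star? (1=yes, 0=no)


Regular languages are closed under:
- Union (DFA product construction)
- Intersection (DFA product construction)
- Complement (swap accept/reject states)
- Concatenation (NFA construction)
- Kleene star (NFA construction)
Kleene star is in this list
Therefore: closed

1


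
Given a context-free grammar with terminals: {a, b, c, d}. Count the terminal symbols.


Terminal symbols: a, b, c, d
Counting each: a (#1), b (#2), c (#3), d (#4)
Total = 4

4


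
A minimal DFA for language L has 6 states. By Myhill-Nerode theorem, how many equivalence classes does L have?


Myhill-Nerode theorem:
Number of equivalence classes = number of states in minimal DFA
Minimal DFA states = 6
Therefore equivalence classes = 6

6


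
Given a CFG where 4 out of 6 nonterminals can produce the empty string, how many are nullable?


Nonterminals: {S, A, B, C, D, E}
A nonterminal is nullable if it can derive epsilon
Counting nullable nonterminals: 4
Total nullable = 4

4


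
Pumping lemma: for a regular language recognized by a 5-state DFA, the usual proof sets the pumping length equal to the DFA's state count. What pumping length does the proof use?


Pumping lemma for regular languages (standard proof):
Take p = |Q|, the number of DFA states.
Any string of length >= |Q| passes through |Q|+1 states while reading its first |Q| symbols,
so by pigeonhole some state repeats, giving the loop that can be pumped.
Here |Q| = 5
Therefore the proof uses p = 5

5


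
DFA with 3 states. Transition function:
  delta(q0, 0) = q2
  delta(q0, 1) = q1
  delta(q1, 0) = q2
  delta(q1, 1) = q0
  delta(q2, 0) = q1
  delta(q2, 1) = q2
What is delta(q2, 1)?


Looking up transition function:
delta(q2, 1) in the table
Row: q2, Column: 1
Result: q2

q2


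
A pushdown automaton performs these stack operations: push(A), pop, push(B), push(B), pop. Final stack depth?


Tracing stack operations:
  push(A) -> stack = [A], depth=1
  pop -> removed A, stack = [], depth=0
  push(B) -> stack = [B], depth=1
  push(B) -> stack = [B,B], depth=2
  pop -> removed B, stack = [B], depth=1
Final depth = 1

1


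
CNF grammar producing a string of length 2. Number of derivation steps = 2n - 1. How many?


Chomsky Normal Form derivation:
String length n = 2
Each step either:
  - Splits a nonterminal into two (n-1 such steps)
  - Converts a nonterminal to terminal (n such steps)
Total = (n-1) + n = 2n - 1
= 2(2) - 1
= 4 - 1
= 3

3


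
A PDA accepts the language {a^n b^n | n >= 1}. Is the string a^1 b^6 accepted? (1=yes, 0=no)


Language requires equal numbers of a's and b's
PDA pushes for each 'a', pops for each 'b'
Number of a's = 1
Number of b's = 6
1 != 6 -> Reject

0


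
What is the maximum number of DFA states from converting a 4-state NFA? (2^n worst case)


NFA has 4 states
Subset construction: each DFA state = subset of NFA states
Maximum subsets = 2^4
2^4 = 16

16


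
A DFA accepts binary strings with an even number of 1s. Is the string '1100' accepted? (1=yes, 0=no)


DFA has 2 states: q_even (start, accept=yes) and q_odd
Processing string '1100' character by character:
  Position 0: read '1', 1-count=1 -> q_odd
  Position 1: read '1', 1-count=2 -> q_even
  Position 2: read '0', 1-count=2 -> q_even (no change)
  Position 3: read '0', 1-count=2 -> q_even (no change)
Final state: q_even, total 1s = 2 (even); the DFA requires an even count -> accept

1


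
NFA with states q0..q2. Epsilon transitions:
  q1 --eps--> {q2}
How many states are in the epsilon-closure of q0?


Starting from q0
Initialize closure = {q0}
q0 has no outgoing epsilon transitions -> nothing to add
Final closure: {q0}
Size = 1

1


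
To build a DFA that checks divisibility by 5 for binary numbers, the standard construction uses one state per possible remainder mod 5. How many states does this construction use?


Divisibility by 5 is tracked via the remainder mod 5: 0, 1, ..., 4
The construction assigns one state to each remainder
Number of remainders = 5

5


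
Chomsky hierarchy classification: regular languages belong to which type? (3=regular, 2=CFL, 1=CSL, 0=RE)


Chomsky hierarchy levels:
  Type 3: Regular (DFA/NFA/regex)
  Type 2: Context-free (PDA)
  Type 1: Context-sensitive
  Type 0: Recursively enumerable (TM)
'regular' corresponds to Type 3

3


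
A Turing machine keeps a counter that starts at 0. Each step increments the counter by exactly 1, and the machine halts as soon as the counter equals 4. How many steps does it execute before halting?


Counter starts at 0. Counting sequence:
  Step 1: counter = 1
  Step 2: counter = 2
  Step 3: counter = 3
  Step 4: counter = 4
Counter reached 4 -> halt
Total steps = 4

4


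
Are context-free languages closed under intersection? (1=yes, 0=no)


CFL closure properties:
  Closed under: union, concatenation, Kleene star
  NOT closed under: intersection, complement
Operation 'intersection' is in not-closed list -> No (not closed)

0


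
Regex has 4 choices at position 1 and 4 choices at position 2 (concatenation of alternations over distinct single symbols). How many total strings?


First group: 4 alternatives
Second group: 4 alternatives
Concatenation: each choice from group 1 pairs with each from group 2
Total = 4 x 4 = 16

16


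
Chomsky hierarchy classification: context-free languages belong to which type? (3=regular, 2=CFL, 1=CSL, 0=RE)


Chomsky hierarchy levels:
  Type 3: Regular (DFA/NFA/regex)
  Type 2: Context-free (PDA)
  Type 1: Context-sensitive
  Type 0: Recursively enumerable (TM)
'context-free' corresponds to Type 2

2


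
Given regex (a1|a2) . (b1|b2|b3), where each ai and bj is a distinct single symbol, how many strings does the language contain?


First group: 2 alternatives
Second group: 3 alternatives
Concatenation: each choice from group 1 pairs with each from group 2
Total = 2 x 3 = 6

6


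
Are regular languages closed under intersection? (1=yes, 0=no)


Regular languages are closed under:
- Union (DFA product construction)
- Intersection (DFA product construction)
- Complement (swap accept/reject states)
- Concatenation (NFA construction)
- Kleene star (NFA construction)
intersection is in this list
Therefore: closed

1


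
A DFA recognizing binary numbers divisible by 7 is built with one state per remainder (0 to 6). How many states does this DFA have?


Divisibility by 7 is tracked via the remainder mod 7: 0, 1, ..., 6
The construction assigns one state to each remainder
Number of remainders = 7

7


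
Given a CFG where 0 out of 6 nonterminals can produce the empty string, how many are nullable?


Nonterminals: {S, A, B, C, D, E}
A nonterminal is nullable if it can derive epsilon
Counting nullable nonterminals: 0
Total nullable = 0

0


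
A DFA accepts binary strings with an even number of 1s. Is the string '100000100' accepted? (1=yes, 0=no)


DFA has 2 states: q_even (start, accept=yes) and q_odd
Processing string '100000100' character by character:
  Position 0: read '1', 1-count=1 -> q_odd
  Position 1: read '0', 1-count=1 -> q_odd (no change)
  Position 2: read '0', 1-count=1 -> q_odd (no change)
  Position 3: read '0', 1-count=1 -> q_odd (no change)
  Position 4: read '0', 1-count=1 -> q_odd (no change)
  Position 5: read '0', 1-count=1 -> q_odd (no change)
  Position 6: read '1', 1-count=2 -> q_even
  Position 7: read '0', 1-count=2 -> q_even (no change)
  Position 8: read '0', 1-count=2 -> q_even (no change)
Final state: q_even, total 1s = 2 (even); the DFA requires an even count -> accept

1


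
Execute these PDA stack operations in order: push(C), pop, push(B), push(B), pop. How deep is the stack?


Tracing stack operations:
  push(C) -> stack = [C], depth=1
  pop -> removed C, stack = [], depth=0
  push(B) -> stack = [B], depth=1
  push(B) -> stack = [B,B], depth=2
  pop -> removed B, stack = [B], depth=1
Final depth = 1

1


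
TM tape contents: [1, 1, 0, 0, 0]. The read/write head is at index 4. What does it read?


Tape: [1, 1, 0, 0, 0]
Positions: 0 1 2 3 4
Values:    1 1 0 0 0
Head at position 4
tape[4] = 0

0


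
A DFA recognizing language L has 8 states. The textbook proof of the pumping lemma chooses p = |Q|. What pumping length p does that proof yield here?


Pumping lemma for regular languages (standard proof):
Take p = |Q|, the number of DFA states.
Any string of length >= |Q| passes through |Q|+1 states while reading its first |Q| symbols,
so by pigeonhole some state repeats, giving the loop that can be pumped.
Here |Q| = 8
Therefore the proof uses p = 8

8


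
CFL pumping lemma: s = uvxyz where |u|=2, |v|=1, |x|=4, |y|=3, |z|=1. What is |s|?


|s| = |u| + |v| + |x| + |y| + |z|
= 2 + 1 + 4 + 3 + 1
= 3 + 4 + 4
= 7 + 4
= 11

11


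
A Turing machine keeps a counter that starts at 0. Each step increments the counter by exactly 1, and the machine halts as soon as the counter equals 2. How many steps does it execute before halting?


Counter starts at 0. Counting sequence:
  Step 1: counter = 1
  Step 2: counter = 2
Counter reached 2 -> halt
Total steps = 2

2


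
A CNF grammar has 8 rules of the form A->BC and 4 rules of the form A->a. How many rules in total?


CNF allows two rule forms:
  A -> BC (binary): 8 rules
  A -> a (terminal): 4 rules
Total = 8 + 4 = 12

12


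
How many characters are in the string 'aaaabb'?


String: 'aaaabb'
Counting characters:
  'a' appears 4 time(s)
  'b' appears 2 time(s)
Total length = 4 + 2 = 6

6


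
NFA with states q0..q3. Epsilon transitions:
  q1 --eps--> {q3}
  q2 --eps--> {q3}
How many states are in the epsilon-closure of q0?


Starting from q0
Initialize closure = {q0}
q0 has no outgoing epsilon transitions -> nothing to add
Final closure: {q0}
Size = 1

1


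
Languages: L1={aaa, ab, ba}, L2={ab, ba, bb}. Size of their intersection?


L1 = {aaa, ab, ba}
L2 = {ab, ba, bb}
Checking each string in L1 against L2:
  'aaa': in L2? No
  'ab': in L2? Yes
  'ba': in L2? Yes
Intersection = {ab, ba}
|L1 ∩ L2| = 2

2


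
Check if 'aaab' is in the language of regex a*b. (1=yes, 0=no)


Pattern: a*b
String: 'aaab'
Pattern requires: zero or more 'a's followed by exactly one 'b'
Found 3 leading 'a's
Remaining: 'b'
Remaining is exactly 'b' -> match
Result: 1

1


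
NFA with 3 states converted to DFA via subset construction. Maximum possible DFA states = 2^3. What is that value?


NFA has 3 states
Subset construction: each DFA state = subset of NFA states
Maximum subsets = 2^3
2^3 = 8

8


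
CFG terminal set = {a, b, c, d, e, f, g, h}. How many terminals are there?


Terminal symbols: a, b, c, d, e, f, g, h
Counting each: a (#1), b (#2), c (#3), d (#4), e (#5), f (#6), g (#7), h (#8)
Total = 8

8


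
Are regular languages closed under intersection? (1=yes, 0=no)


Regular languages are closed under all standard operations:
- Union: Yes (product construction)
- Intersection: Yes (product construction)
- Complement: Yes (swap accept/reject)
- Concatenation: Yes (NFA construction)
Operation: intersection -> Closed

1


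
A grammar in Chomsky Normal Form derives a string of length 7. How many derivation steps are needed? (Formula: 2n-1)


Chomsky Normal Form derivation:
String length n = 7
Each step either:
  - Splits a nonterminal into two (n-1 such steps)
  - Converts a nonterminal to terminal (n such steps)
Total = (n-1) + n = 2n - 1
= 2(7) - 1
= 14 - 1
= 13

13


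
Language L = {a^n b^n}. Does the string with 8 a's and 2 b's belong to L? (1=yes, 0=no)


Language requires equal numbers of a's and b's
PDA pushes for each 'a', pops for each 'b'
Number of a's = 8
Number of b's = 2
8 != 2 -> Reject

0


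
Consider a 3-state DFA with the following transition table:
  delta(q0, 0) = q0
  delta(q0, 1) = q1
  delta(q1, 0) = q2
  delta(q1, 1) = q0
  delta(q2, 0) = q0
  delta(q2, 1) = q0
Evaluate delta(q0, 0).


Looking up transition function:
delta(q0, 0) in the table
Row: q0, Column: 0
Result: q0

q0


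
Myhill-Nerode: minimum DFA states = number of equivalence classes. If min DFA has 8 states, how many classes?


Myhill-Nerode theorem:
Number of equivalence classes = number of states in minimal DFA
Minimal DFA states = 8
Therefore equivalence classes = 8

8


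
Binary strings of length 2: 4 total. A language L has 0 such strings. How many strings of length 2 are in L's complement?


Alphabet: {0,1}
String length: 2
Total strings of length 2 = 2^2 = 4
Strings in L = 0
Complement = total - |L|
= 4 - 0
= 4

4


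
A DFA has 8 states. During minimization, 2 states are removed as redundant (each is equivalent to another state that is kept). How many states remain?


Original DFA: 8 states
Redundant states removed: 2
Minimized states = original - removed
= 8 - 2
= 6

6


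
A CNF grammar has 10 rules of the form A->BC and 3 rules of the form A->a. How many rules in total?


CNF allows two rule forms:
  A -> BC (binary): 10 rules
  A -> a (terminal): 3 rules
Total = 10 + 3 = 13

13


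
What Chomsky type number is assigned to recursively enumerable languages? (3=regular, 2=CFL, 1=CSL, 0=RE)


Chomsky hierarchy levels:
  Type 3: Regular (DFA/NFA/regex)
  Type 2: Context-free (PDA)
  Type 1: Context-sensitive
  Type 0: Recursively enumerable (TM)
'recursively enumerable' corresponds to Type 0

0


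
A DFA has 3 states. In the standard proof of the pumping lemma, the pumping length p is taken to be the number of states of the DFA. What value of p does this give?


Pumping lemma for regular languages (standard proof):
Take p = |Q|, the number of DFA states.
Any string of length >= |Q| passes through |Q|+1 states while reading its first |Q| symbols,
so by pigeonhole some state repeats, giving the loop that can be pumped.
Here |Q| = 3
Therefore the proof uses p = 3

3


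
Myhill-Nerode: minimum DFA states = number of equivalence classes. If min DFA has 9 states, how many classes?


Myhill-Nerode theorem:
Number of equivalence classes = number of states in minimal DFA
Minimal DFA states = 9
Therefore equivalence classes = 9

9


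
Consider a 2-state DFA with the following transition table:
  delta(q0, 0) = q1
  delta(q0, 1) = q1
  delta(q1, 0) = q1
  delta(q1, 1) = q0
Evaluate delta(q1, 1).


Looking up transition function:
delta(q1, 1) in the table
Row: q1, Column: 1
Result: q0

q0


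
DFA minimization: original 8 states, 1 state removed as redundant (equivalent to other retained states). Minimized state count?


Original DFA: 8 states
Redundant states removed: 1
Minimized states = original - removed
= 8 - 1
= 7

7


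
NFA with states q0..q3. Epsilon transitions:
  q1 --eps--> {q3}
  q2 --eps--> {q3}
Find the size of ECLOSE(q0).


Starting from q0
Initialize closure = {q0}
q0 has no outgoing epsilon transitions -> nothing to add
Final closure: {q0}
Size = 1

1


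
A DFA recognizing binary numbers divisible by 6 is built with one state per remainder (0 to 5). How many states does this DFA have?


Divisibility by 6 is tracked via the remainder mod 6: 0, 1, ..., 5
The construction assigns one state to each remainder
Number of remainders = 6

6


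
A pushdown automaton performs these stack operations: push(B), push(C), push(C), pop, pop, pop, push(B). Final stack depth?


Tracing stack operations:
  push(B) -> stack = [B], depth=1
  push(C) -> stack = [B,C], depth=2
  push(C) -> stack = [B,C,C], depth=3
  pop -> removed C, stack = [B,C], depth=2
  pop -> removed C, stack = [B], depth=1
  pop -> removed B, stack = [], depth=0
  push(B) -> stack = [B], depth=1
Final depth = 1

1


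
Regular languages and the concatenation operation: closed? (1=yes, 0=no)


Regular languages are closed under all standard operations:
- Union: Yes (product construction)
- Intersection: Yes (product construction)
- Complement: Yes (swap accept/reject)
- Concatenation: Yes (NFA construction)
Operation: concatenation -> Closed

1


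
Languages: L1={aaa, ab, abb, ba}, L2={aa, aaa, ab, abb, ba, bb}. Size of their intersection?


L1 = {aaa, ab, abb, ba}
L2 = {aa, aaa, ab, abb, ba, bb}
Checking each string in L1 against L2:
  'aaa': in L2? Yes
  'ab': in L2? Yes
  'abb': in L2? Yes
  'ba': in L2? Yes
Intersection = {aaa, ab, abb, ba}
|L1 ∩ L2| = 4

4


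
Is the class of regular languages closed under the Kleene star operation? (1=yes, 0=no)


Regular languages are closed under:
- Union (DFA product construction)
- Intersection (DFA product construction)
- Complement (swap accept/reject states)
- Concatenation (NFA construction)
- Kleene star (NFA construction)
Kleene star is in this list
Therefore: closed

1
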